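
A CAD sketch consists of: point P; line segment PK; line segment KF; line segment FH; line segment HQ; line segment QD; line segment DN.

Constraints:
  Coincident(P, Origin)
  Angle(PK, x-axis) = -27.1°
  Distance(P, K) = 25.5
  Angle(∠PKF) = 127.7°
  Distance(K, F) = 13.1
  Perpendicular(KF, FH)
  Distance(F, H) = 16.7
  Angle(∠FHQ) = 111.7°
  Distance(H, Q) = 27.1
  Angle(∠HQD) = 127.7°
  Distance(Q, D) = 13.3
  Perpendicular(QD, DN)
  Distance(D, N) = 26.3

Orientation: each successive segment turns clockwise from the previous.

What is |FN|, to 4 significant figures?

23.39

∠HQD = 127.7° gives QD at 70.00° from the x-axis; with |QD| = 13.3, D = (-1.237, 7.840). The perpendicularity gives DN at right angles to QD, so DN runs at -20.00°; with |DN| = 26.3, N = (23.48, -1.155). Then |FN| = |N − F| = 23.39.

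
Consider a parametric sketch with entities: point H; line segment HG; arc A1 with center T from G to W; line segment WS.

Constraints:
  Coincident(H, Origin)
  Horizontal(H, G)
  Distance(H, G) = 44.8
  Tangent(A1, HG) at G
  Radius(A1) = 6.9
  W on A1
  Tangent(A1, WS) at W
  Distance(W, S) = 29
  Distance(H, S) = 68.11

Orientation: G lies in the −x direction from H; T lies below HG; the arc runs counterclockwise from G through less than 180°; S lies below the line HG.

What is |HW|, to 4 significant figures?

51.64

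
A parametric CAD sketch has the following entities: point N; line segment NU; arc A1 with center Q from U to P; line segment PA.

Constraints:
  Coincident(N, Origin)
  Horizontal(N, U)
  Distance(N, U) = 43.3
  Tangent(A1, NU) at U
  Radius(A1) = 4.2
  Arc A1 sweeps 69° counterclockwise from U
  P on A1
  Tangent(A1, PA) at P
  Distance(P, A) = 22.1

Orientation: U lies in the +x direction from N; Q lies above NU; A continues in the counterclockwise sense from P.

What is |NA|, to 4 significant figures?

59.87

N is at the origin; NU is horizontal with |NU| = 43.3 and U on the +x side, so U = (43.30, 0.000). Tangency of A1 to NU means the radius QU is perpendicular to NU, so Q = U + (0, 4.2) = (43.30, 4.200). On A1, U sits at bearing -90° from Q; a 69° counterclockwise sweep puts P at bearing -21°, so P = Q + 4.2·(cos -21°, sin -21°) = (47.22, 2.695). Tangency of A1 to PA means the radius QP is perpendicular to PA, so PA runs along (−sin -21°, cos -21°); with |PA| = 22.1, A = (55.14, 23.33). Then |NA| = |A − N| = 59.87.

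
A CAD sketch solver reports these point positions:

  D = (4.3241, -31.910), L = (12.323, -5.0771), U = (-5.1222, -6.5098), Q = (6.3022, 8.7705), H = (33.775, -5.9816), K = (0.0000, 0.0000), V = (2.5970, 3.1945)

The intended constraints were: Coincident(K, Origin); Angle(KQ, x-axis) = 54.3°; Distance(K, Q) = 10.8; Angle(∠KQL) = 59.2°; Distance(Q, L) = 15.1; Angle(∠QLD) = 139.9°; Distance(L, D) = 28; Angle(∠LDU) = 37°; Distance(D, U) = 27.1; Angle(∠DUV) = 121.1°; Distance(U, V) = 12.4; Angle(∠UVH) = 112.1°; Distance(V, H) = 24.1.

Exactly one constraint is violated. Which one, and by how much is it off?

Distance(V, H) = 24.1 — off by 8.40.

K = (0.00, 0.00) ✓; KQ at 54.30° ✓; |KQ| = 10.80 ✓; ∠KQL = 59.20° ✓; |QL| = 15.10 ✓; ∠QLD = 139.9° ✓; |LD| = 28.00 ✓; ∠LDU = 37.00° ✓; |DU| = 27.10 ✓; ∠DUV = 121.1° ✓; |UV| = 12.40 ✓; ∠UVH = 112.1° ✓; |VH| = 32.50 ✗.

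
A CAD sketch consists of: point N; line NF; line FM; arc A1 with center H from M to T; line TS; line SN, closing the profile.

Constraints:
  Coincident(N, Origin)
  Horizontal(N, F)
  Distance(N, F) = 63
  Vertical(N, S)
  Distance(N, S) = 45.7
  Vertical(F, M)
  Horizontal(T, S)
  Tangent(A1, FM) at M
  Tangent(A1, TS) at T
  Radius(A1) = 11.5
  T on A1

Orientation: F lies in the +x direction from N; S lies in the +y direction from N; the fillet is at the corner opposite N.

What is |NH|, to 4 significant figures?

61.82

N is at the origin; N and F share the same y with |NF| = 63.0 and F on the +x side, so F = (63.00, 0.000). NS is vertical with |NS| = 45.7 and S on the +y side, so S = (0.000, 45.70). The virtual corner opposite N is at (63.00, 45.70). Tangency of A1 to FM means the radius HM is perpendicular to FM and since A1 is tangent to TS there, HT ⟂ TS, with radius 11.5, so the center H sits 11.5 in from both sides at H = (51.50, 34.20). Then |NH| = |H − N| = 61.82.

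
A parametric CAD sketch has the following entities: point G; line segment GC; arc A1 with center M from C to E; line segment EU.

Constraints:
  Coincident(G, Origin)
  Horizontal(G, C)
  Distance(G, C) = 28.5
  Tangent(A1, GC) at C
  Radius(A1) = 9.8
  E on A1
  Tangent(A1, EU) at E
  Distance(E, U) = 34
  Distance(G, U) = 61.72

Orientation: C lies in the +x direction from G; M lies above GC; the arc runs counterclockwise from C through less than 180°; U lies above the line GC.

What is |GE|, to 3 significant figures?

38.6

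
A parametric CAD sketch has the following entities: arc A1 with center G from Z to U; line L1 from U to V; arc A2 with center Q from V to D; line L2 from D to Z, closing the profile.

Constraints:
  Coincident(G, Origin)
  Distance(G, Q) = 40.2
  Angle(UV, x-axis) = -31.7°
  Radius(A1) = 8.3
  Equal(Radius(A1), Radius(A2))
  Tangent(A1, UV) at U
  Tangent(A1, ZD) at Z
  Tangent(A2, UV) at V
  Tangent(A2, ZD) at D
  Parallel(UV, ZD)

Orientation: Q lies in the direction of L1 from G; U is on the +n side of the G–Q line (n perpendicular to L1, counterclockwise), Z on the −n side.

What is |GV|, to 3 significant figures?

41.0

Tangency of A1 to both parallel lines with radius 8.3 puts U and Z at G ± 8.3·n: U = (4.36, 7.06), Z = (-4.36, -7.06). Equal radii place V and D the same way about Q: V = Q + 8.3·n = (38.6, -14.1), D = Q − 8.3·n = (29.8, -28.2). Then |GV| = |V − G| = 41.0.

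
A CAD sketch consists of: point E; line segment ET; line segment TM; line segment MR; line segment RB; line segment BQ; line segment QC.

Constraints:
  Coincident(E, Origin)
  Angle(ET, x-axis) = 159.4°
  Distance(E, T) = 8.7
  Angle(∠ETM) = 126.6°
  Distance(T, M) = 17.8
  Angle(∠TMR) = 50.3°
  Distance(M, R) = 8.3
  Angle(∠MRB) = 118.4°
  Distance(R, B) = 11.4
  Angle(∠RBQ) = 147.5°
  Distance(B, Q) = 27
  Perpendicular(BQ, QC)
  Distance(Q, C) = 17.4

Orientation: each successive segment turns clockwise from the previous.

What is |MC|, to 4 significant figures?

36.15

E is at the origin; ET runs at 159.4° with length 8.7, so T = (-8.144, 3.061). ∠ETM = 126.6° gives TM at 106.0° from the x-axis; with |TM| = 17.8, M = (-13.05, 20.17). ∠TMR = 50.3° gives MR at -23.70° from the x-axis; with |MR| = 8.3, R = (-5.450, 16.84). ∠MRB = 118.4° gives RB at -85.30° from the x-axis; with |RB| = 11.4, B = (-4.516, 5.474). ∠RBQ = 147.5° gives BQ at -117.8° from the x-axis; with |BQ| = 27.0, Q = (-17.11, -18.41). BQ is perpendicular to QC, so QC runs at 152.2°; with |QC| = 17.4, C = (-32.50, -10.29). Then |MC| = |C − M| = 36.15.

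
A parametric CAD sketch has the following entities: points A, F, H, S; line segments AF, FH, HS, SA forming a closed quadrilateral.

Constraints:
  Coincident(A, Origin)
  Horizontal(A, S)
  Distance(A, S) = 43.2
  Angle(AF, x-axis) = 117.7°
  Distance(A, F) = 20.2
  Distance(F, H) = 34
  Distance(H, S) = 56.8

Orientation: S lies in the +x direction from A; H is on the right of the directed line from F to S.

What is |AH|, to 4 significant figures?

19.63

A is at the origin; AS is horizontal with |AS| = 43.2 and S in +x, so S = (43.2, 0). AF runs at 117.7° with |AF| = 20.2, so F = (-9.390, 17.88). H is determined by |FH| = 34.0 and |HS| = 56.8 together: it lies at the intersection of circle(F, 34.0) and circle(S, 56.8). With |FS| = 55.55, the foot of the radical line on FS is 9.139 from F and the perpendicular offset is √(34.0² − 9.139²) = 32.75. Taking the right-of-FS solution: H = (-11.28, -16.06).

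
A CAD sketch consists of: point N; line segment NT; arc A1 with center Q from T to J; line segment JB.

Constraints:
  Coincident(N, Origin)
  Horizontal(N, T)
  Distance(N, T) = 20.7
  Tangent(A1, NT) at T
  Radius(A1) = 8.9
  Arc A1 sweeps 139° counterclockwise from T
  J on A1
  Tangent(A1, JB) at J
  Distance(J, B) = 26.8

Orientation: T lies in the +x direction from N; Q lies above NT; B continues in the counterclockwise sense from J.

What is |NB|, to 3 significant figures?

33.8

N is at the origin; N and T share the same y with |NT| = 20.7 and T on the +x side, so T = (20.7, 0.00). The tangent condition forces QT to be normal to NT, so Q = T + (0, 8.9) = (20.7, 8.90). On A1, T sits at bearing -90° from Q; a 139° counterclockwise sweep puts J at bearing 49°, so J = Q + 8.9·(cos 49°, sin 49°) = (26.5, 15.6). A1 meets JB tangentially, so QJ is at right angles to JB, so JB runs along (−sin 49°, cos 49°); with |JB| = 26.8, B = (6.31, 33.2). Then |NB| = |B − N| = 33.8.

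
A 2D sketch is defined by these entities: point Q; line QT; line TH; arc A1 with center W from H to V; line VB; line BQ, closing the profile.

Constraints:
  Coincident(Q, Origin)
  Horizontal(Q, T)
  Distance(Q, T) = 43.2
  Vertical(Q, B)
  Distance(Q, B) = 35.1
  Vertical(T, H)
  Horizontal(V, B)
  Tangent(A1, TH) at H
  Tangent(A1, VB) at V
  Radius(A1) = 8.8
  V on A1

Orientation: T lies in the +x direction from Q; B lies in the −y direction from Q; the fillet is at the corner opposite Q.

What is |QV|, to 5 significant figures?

49.146

The virtual corner opposite Q is at (43.200, -35.100). Since A1 is tangent to TH there, WH ⟂ TH and since A1 is tangent to VB there, WV ⟂ VB, with radius 8.8, so the center W sits 8.8 in from both sides at W = (34.400, -26.300). That places the tangent points at H = (43.200, -26.300) on TH and V = (34.400, -35.100) on VB. Then |QV| = |V − Q| = 49.146.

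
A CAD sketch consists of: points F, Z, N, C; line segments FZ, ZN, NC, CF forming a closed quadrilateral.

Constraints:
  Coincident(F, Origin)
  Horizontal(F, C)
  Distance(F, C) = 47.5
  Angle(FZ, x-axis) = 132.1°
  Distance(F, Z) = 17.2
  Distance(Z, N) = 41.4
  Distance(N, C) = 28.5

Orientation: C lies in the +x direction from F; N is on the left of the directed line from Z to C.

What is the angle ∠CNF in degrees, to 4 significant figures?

93.94°

Checks: |ZN| = 41.40 ✓; |NC| = 28.50 ✓.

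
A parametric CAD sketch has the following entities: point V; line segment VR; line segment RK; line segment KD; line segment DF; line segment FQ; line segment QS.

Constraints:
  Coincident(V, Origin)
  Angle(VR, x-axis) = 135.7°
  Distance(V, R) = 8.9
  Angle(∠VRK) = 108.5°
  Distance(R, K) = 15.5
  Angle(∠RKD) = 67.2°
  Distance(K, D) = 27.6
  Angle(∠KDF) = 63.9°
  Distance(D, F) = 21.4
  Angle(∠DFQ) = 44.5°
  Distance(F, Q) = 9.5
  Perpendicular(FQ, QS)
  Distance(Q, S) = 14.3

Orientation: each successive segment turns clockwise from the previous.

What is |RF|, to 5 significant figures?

13.138

V is at the origin; VR runs at 135.7° with length 8.9, so R = (-6.3697, 6.2159). ∠VRK = 108.5° gives RK at 64.200° from the x-axis; with |RK| = 15.5, K = (0.37642, 20.171). ∠RKD = 67.2° gives KD at -48.600° from the x-axis; with |KD| = 27.6, D = (18.629, -0.53223). ∠KDF = 63.9° gives DF at -164.70° from the x-axis; with |DF| = 21.4, F = (-2.0129, -6.1791). Then |RF| = |F − R| = 13.138.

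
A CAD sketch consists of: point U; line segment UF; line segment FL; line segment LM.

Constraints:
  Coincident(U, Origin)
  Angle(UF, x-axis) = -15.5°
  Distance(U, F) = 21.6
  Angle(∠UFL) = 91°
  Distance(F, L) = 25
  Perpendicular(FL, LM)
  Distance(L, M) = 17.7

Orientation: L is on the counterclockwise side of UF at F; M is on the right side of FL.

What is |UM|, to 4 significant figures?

46.78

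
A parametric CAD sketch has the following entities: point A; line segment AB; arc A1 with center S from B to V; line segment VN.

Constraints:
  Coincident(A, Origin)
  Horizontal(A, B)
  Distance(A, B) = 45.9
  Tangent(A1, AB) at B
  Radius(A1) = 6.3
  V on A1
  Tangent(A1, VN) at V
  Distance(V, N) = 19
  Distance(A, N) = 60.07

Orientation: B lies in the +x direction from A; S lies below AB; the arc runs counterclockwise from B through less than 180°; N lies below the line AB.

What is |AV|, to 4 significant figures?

42.86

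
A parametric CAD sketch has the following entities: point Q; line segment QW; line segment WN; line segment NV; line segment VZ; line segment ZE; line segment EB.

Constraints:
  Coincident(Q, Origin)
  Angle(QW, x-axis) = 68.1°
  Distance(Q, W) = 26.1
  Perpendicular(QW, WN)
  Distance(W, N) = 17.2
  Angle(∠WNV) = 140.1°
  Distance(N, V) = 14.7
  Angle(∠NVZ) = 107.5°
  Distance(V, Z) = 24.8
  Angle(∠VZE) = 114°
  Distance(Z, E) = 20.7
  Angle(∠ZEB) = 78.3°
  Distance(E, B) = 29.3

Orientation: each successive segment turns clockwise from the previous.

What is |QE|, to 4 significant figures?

7.036

∠NVZ = 107.5° gives VZ at -134.3° from the x-axis; with |VZ| = 24.8, Z = (15.32, -12.90). ∠VZE = 114.0° gives ZE at 159.7° from the x-axis; with |ZE| = 20.7, E = (-4.095, -5.722). Then |QE| = |E − Q| = 7.036.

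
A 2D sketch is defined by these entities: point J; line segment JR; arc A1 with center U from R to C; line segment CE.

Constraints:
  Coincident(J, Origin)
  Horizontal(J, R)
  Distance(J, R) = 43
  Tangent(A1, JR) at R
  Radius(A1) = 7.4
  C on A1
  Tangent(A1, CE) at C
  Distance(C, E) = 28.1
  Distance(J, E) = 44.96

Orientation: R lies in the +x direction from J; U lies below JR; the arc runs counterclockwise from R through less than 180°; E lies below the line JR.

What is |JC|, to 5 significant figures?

36.237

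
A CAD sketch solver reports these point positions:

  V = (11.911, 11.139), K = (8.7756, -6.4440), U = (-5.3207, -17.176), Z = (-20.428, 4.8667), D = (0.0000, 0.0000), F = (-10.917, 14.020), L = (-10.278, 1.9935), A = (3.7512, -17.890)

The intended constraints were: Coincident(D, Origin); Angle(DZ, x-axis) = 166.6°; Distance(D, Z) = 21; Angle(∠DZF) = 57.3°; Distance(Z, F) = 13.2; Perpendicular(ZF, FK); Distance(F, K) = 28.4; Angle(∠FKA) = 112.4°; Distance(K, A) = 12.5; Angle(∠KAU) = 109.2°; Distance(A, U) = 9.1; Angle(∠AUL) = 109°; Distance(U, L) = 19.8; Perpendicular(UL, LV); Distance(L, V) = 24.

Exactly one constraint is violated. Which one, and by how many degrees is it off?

Perpendicular(UL, LV) — off by 7.90°.

D = (0.00, 0.00) ✓; DZ at 166.6° ✓; |DZ| = 21.00 ✓; ∠DZF = 57.30° ✓; |ZF| = 13.20 ✓; ∠(ZF, FK) = 90.00° ✓; |FK| = 28.40 ✓; ∠FKA = 112.4° ✓; |KA| = 12.50 ✓; ∠KAU = 109.2° ✓; |AU| = 9.100 ✓; ∠AUL = 109.0° ✓; |UL| = 19.80 ✓; ∠(UL, LV) = 82.10° ✗; |LV| = 24.00 ✓.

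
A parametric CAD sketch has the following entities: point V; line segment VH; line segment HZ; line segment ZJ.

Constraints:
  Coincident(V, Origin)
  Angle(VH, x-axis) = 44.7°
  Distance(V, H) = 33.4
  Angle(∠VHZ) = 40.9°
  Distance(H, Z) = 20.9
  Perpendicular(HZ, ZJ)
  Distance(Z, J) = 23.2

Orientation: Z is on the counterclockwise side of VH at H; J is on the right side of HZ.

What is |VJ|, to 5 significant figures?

45.277

∠VHZ = 40.9°, so HZ runs at 44.7° + (180° − 40.9°) = 183.80° from the x-axis; with |HZ| = 20.9, Z = H + 20.9·(cos 183.80°, sin 183.80°) = (2.8867, 22.108). HZ ⟂ ZJ; with |ZJ| = 23.2 on the right of HZ, J = Z + 23.2·(-0.066274, 0.99780) = (1.3491, 45.257). Then |VJ| = |J − V| = 45.277.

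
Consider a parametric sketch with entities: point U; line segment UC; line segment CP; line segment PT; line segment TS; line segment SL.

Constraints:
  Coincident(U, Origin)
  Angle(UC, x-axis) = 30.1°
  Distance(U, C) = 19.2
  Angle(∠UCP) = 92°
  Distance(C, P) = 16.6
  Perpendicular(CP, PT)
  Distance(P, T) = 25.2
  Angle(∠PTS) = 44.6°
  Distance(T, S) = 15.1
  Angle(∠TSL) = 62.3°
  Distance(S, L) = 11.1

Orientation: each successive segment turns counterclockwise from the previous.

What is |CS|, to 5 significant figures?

15.644

U is at the origin; UC runs at 30.1° with length 19.2, so C = (16.611, 9.6290). ∠UCP = 92.0° gives CP at 118.10° from the x-axis; with |CP| = 16.6, P = (8.7921, 24.272). CP ⟂ PT, so PT runs at -151.90°; with |PT| = 25.2, T = (-13.437, 12.403). ∠PTS = 44.6° gives TS at -16.500° from the x-axis; with |TS| = 15.1, S = (1.0407, 8.1142). Then |CS| = |S − C| = 15.644.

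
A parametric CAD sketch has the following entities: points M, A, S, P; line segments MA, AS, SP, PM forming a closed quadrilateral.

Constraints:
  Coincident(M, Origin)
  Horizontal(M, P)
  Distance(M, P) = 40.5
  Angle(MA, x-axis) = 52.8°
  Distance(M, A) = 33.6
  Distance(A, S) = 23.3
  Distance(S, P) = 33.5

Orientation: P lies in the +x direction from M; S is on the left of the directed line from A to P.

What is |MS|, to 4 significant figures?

54.18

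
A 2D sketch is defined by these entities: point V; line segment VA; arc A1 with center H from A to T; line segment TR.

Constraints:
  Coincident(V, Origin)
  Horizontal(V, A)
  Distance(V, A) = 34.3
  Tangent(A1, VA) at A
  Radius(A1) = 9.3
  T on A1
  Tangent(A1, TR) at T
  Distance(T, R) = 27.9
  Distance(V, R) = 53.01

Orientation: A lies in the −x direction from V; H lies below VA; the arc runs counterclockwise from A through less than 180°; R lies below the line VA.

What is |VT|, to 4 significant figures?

44.84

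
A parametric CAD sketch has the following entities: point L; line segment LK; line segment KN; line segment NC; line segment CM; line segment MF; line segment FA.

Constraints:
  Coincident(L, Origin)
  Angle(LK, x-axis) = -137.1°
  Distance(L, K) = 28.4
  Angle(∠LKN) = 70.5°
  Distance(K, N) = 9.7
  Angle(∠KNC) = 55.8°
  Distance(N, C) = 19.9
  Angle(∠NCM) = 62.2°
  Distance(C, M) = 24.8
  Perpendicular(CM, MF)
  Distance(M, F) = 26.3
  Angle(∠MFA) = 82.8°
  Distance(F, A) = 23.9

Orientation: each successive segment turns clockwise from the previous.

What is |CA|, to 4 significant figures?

23.33

The perpendicularity gives MF at right angles to CM, so MF runs at 141.4°; with |MF| = 26.3, F = (-41.14, -17.13). ∠MFA = 82.8° gives FA at 44.20° from the x-axis; with |FA| = 23.9, A = (-24.00, -0.4706). Then |CA| = |A − C| = 23.33.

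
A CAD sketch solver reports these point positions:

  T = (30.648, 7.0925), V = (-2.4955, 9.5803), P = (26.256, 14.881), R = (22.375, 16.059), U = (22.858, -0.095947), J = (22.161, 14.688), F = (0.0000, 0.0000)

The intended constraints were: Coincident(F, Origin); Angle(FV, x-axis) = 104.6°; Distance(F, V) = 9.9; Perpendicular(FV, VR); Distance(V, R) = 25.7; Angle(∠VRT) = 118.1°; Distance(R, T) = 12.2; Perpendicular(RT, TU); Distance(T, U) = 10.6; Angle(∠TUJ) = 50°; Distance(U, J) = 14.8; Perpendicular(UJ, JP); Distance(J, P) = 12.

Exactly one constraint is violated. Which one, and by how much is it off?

Distance(J, P) = 12 — off by 7.90.

F = (0.00, 0.00) ✓; FV at 104.6° ✓; |FV| = 9.900 ✓; ∠(FV, VR) = 90.00° ✓; |VR| = 25.70 ✓; ∠VRT = 118.1° ✓; |RT| = 12.20 ✓; ∠(RT, TU) = 90.00° ✓; |TU| = 10.60 ✓; ∠TUJ = 50.00° ✓; |UJ| = 14.80 ✓; ∠(UJ, JP) = 90.00° ✓; |JP| = 4.100 ✗.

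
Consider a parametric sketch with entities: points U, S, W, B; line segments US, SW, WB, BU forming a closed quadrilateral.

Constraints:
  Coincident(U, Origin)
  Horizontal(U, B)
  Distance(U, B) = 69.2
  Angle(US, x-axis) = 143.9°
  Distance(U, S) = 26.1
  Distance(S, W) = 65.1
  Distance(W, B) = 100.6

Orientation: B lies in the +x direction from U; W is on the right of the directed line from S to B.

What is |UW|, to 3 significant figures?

52.9

U is at the origin; UB is horizontal with |UB| = 69.2 and B in +x, so B = (69.2, 0). US runs at 143.9° with |US| = 26.1, so S = (-21.1, 15.4). W is determined by |SW| = 65.1 and |WB| = 100.6 together: it lies at the intersection of circle(S, 65.1) and circle(B, 100.6). With |SB| = 91.6, the foot of the radical line on SB is 13.7 from S and the perpendicular offset is √(65.1² − 13.7²) = 63.6. Taking the right-of-SB solution: W = (-18.3, -49.7).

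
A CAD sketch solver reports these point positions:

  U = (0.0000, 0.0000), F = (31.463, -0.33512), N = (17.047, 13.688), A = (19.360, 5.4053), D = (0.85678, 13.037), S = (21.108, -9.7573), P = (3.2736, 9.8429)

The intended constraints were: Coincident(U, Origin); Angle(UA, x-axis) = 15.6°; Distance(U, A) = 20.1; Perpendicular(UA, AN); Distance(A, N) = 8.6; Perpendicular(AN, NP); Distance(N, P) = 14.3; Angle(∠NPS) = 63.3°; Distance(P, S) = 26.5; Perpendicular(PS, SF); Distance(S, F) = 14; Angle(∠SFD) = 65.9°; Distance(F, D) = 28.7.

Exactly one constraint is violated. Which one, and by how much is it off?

Distance(F, D) = 28.7 — off by 4.70.

U = (0.00, 0.00) ✓; UA at 15.60° ✓; |UA| = 20.10 ✓; ∠(UA, AN) = 90.00° ✓; |AN| = 8.600 ✓; ∠(AN, NP) = 90.00° ✓; |NP| = 14.30 ✓; ∠NPS = 63.30° ✓; |PS| = 26.50 ✓; ∠(PS, SF) = 90.00° ✓; |SF| = 14.00 ✓; ∠SFD = 65.90° ✓; |FD| = 33.40 ✗.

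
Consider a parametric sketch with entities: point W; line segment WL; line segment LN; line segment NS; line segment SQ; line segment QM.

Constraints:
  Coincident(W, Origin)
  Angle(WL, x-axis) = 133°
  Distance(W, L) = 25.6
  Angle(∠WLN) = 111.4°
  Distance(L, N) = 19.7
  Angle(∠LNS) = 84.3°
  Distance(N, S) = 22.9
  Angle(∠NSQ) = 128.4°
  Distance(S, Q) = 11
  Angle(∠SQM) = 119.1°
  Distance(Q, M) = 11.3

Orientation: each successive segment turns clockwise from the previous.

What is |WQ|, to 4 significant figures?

18.18

∠LNS = 84.3° gives NS at -31.30° from the x-axis; with |NS| = 22.9, S = (10.62, 24.59). ∠NSQ = 128.4° gives SQ at -82.90° from the x-axis; with |SQ| = 11.0, Q = (11.98, 13.68). Then |WQ| = |Q − W| = 18.18.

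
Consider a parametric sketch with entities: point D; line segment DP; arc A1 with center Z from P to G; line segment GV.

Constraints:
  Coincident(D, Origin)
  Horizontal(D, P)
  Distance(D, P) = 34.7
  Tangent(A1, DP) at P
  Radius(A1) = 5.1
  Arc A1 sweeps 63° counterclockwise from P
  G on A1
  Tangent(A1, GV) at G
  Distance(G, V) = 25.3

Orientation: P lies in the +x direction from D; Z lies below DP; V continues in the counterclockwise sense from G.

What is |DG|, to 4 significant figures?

30.28

D is at the origin; DP is horizontal with |DP| = 34.7 and P on the +x side, so P = (34.70, 0.000). Since A1 is tangent to DP there, ZP ⟂ DP, so Z = P + (0, -5.1) = (34.70, -5.100). On A1, P sits at bearing 90° from Z; a 63° counterclockwise sweep puts G at bearing 153°, so G = Z + 5.1·(cos 153°, sin 153°) = (30.16, -2.785). Then |DG| = |G − D| = 30.28.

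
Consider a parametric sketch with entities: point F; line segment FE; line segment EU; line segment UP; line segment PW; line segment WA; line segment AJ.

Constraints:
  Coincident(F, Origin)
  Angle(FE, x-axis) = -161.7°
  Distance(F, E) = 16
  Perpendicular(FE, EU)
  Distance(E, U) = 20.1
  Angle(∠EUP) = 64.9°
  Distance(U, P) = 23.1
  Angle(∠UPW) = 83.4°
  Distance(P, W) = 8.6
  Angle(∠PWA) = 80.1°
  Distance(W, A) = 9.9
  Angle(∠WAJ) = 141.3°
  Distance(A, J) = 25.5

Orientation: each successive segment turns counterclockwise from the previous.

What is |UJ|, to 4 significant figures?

15.33

F is at the origin; FE runs at -161.7° with length 16.0, so E = (-15.19, -5.024). The perpendicularity gives EU at right angles to FE, so EU runs at -71.70°; with |EU| = 20.1, U = (-8.880, -24.11). ∠EUP = 64.9° gives UP at 43.40° from the x-axis; with |UP| = 23.1, P = (7.904, -8.236). ∠UPW = 83.4° gives PW at 140.0° from the x-axis; with |PW| = 8.6, W = (1.316, -2.708). ∠PWA = 80.1° gives WA at -120.1° from the x-axis; with |WA| = 9.9, A = (-3.649, -11.27). ∠WAJ = 141.3° gives AJ at -81.40° from the x-axis; with |AJ| = 25.5, J = (0.1645, -36.49). Then |UJ| = |J − U| = 15.33.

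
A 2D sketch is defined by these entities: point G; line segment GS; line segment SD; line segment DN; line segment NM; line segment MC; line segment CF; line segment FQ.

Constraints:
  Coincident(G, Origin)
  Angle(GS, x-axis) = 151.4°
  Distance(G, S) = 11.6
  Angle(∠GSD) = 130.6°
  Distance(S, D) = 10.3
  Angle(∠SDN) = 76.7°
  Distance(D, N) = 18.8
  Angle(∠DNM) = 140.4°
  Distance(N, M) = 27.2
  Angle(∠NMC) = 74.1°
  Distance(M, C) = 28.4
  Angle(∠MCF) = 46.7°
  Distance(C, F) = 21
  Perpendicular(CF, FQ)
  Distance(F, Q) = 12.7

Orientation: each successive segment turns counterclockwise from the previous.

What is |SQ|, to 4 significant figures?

30.10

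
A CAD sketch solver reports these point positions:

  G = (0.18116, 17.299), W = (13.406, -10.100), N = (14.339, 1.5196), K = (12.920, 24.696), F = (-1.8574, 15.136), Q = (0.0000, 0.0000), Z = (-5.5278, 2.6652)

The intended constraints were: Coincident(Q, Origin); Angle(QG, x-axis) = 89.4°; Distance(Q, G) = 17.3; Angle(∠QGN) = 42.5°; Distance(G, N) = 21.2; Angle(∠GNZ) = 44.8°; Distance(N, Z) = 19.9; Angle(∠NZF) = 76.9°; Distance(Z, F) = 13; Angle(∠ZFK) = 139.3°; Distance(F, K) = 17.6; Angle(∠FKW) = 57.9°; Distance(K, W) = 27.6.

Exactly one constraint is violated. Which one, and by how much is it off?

Distance(K, W) = 27.6 — off by 7.20.

Q = (0.00, 0.00) ✓; QG at 89.40° ✓; |QG| = 17.30 ✓; ∠QGN = 42.50° ✓; |GN| = 21.20 ✓; ∠GNZ = 44.80° ✓; |NZ| = 19.90 ✓; ∠NZF = 76.90° ✓; |ZF| = 13.00 ✓; ∠ZFK = 139.3° ✓; |FK| = 17.60 ✓; ∠FKW = 57.90° ✓; |KW| = 34.80 ✗.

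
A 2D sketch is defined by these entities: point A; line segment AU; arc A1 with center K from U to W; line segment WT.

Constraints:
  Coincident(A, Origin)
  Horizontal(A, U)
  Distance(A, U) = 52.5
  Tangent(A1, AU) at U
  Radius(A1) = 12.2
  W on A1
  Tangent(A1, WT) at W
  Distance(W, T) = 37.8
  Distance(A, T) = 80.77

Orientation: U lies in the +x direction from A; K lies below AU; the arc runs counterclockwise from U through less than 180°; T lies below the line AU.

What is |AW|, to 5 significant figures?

46.328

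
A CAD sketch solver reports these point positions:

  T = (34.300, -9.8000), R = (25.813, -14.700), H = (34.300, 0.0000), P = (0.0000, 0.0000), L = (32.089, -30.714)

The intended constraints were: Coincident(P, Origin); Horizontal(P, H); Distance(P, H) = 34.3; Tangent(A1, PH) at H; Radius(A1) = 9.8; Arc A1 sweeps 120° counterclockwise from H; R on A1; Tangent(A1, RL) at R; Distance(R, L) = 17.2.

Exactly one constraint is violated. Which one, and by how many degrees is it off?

Tangent(A1, RL) at R — off by 8.60°.

P = (0.00, 0.00) ✓; P.y = 0.00, H.y = 0.00 ✓; |PH| = 34.30 ✓; ∠(TH, HP) = 90.00° ✓; |TH| = 9.800 ✓; bearing(T→R) − bearing(T→H) = 120.0° ✓; |TR| = 9.800 ✓; ∠(TR, RL) = 98.60° ✗; |RL| = 17.20 ✓.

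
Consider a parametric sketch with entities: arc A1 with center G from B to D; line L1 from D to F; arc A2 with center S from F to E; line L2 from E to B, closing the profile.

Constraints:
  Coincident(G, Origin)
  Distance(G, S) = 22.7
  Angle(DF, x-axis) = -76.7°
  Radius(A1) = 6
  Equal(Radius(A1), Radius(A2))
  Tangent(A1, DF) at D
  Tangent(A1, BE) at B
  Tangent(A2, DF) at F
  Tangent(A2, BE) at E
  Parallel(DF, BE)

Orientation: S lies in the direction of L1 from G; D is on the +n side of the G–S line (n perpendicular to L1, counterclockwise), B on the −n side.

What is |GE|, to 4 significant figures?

23.48

Tangency of A1 to both parallel lines with radius 6.0 puts D and B at G ± 6.0·n: D = (5.839, 1.380), B = (-5.839, -1.380). Equal radii place F and E the same way about S: F = S + 6.0·n = (11.06, -20.71), E = S − 6.0·n = (-0.6169, -23.47). Then |GE| = |E − G| = 23.48.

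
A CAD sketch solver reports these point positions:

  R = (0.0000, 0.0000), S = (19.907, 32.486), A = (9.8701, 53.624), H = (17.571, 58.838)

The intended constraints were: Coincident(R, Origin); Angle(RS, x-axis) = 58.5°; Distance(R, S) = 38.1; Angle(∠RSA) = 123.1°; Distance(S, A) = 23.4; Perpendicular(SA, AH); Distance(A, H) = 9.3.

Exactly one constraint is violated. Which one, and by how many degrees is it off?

Perpendicular(SA, AH) — off by 8.70°.

R = (0.00, 0.00) ✓; RS at 58.50° ✓; |RS| = 38.10 ✓; ∠RSA = 123.1° ✓; |SA| = 23.40 ✓; ∠(SA, AH) = 81.30° ✗; |AH| = 9.300 ✓.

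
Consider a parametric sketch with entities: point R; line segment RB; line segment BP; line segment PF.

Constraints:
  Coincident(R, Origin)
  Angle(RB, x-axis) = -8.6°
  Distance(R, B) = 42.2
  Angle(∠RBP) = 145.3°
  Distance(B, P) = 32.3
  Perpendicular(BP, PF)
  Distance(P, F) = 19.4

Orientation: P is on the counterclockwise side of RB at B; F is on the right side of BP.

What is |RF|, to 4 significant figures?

79.84

R is at the origin; RB runs at -8.6° with length 42.2, so B = 42.2·(cos -8.6°, sin -8.6°) = (41.73, -6.310). ∠RBP = 145.3°, so BP runs at -8.6° + (180° − 145.3°) = 26.10° from the x-axis; with |BP| = 32.3, P = B + 32.3·(cos 26.10°, sin 26.10°) = (70.73, 7.900). BP is perpendicular to PF; with |PF| = 19.4 on the right of BP, F = P + 19.4·(0.4399, -0.8980) = (79.27, -9.522). Then |RF| = |F − R| = 79.84.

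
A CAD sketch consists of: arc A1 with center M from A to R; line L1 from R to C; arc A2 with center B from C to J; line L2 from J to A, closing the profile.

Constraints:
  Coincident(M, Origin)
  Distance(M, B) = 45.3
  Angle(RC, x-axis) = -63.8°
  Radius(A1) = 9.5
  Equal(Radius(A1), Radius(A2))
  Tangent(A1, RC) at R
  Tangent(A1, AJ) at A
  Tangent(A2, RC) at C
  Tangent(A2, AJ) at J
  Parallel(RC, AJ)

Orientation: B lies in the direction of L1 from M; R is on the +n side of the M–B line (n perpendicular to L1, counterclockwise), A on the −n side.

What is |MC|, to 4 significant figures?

46.29

The slot axis is L1's direction at -63.8°, so u = (cos -63.8°, sin -63.8°) = (0.4415, -0.8973) and n = (−sin -63.8°, cos -63.8°) = (0.8973, 0.4415). M is at the origin and B lies 45.3 along u from M, so B = 45.3·u = (20.00, -40.65). Tangency of A1 to both parallel lines with radius 9.5 puts R and A at M ± 9.5·n: R = (8.524, 4.194), A = (-8.524, -4.194). Equal radii place C and J the same way about B: C = B + 9.5·n = (28.52, -36.45), J = B − 9.5·n = (11.48, -44.84). Then |MC| = |C − M| = 46.29.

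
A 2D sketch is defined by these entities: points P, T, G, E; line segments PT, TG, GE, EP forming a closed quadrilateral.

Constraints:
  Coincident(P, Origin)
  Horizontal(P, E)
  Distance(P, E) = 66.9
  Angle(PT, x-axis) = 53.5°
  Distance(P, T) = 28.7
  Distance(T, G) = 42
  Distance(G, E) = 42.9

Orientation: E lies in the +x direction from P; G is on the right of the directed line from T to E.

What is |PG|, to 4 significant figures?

32.84

P is at the origin; PE is horizontal with |PE| = 66.9 and E in +x, so E = (66.9, 0). PT runs at 53.5° with |PT| = 28.7, so T = (17.07, 23.07). G is determined by |TG| = 42.0 and |GE| = 42.9 together: it lies at the intersection of circle(T, 42.0) and circle(E, 42.9). With |TE| = 54.91, the foot of the radical line on TE is 26.76 from T and the perpendicular offset is √(42.0² − 26.76²) = 32.37. Taking the right-of-TE solution: G = (27.75, -17.55).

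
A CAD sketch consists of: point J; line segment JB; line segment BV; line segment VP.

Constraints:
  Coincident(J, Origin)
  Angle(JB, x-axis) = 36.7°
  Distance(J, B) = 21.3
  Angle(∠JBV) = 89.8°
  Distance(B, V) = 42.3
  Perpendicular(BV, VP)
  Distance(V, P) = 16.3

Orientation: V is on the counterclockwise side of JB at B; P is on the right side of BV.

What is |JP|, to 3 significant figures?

56.5

J is at the origin; JB runs at 36.7° with length 21.3, so B = 21.3·(cos 36.7°, sin 36.7°) = (17.1, 12.7). ∠JBV = 89.8°, so BV runs at 36.7° + (180° − 89.8°) = 127° from the x-axis; with |BV| = 42.3, V = B + 42.3·(cos 127°, sin 127°) = (-8.32, 46.6). BV is perpendicular to VP; with |VP| = 16.3 on the right of BV, P = V + 16.3·(0.800, 0.600) = (4.71, 56.3). Then |JP| = |P − J| = 56.5.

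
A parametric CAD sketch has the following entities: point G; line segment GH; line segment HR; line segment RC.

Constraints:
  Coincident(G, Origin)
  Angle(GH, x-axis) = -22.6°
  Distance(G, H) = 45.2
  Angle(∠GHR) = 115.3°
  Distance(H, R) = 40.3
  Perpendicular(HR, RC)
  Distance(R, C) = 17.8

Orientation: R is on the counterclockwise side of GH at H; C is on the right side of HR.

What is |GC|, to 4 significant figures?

83.64

G is at the origin; GH runs at -22.6° with length 45.2, so H = 45.2·(cos -22.6°, sin -22.6°) = (41.73, -17.37). ∠GHR = 115.3°, so HR runs at -22.6° + (180° − 115.3°) = 42.10° from the x-axis; with |HR| = 40.3, R = H + 40.3·(cos 42.10°, sin 42.10°) = (71.63, 9.648). HR ⟂ RC; with |RC| = 17.8 on the right of HR, C = R + 17.8·(0.6704, -0.7420) = (83.56, -3.559). Then |GC| = |C − G| = 83.64.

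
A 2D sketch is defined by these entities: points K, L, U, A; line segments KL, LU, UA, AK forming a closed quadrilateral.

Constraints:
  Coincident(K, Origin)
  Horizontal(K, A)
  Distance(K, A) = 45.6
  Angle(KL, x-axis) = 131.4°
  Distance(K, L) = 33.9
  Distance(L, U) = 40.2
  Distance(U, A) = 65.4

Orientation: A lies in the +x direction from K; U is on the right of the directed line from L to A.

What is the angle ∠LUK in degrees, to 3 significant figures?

57.4°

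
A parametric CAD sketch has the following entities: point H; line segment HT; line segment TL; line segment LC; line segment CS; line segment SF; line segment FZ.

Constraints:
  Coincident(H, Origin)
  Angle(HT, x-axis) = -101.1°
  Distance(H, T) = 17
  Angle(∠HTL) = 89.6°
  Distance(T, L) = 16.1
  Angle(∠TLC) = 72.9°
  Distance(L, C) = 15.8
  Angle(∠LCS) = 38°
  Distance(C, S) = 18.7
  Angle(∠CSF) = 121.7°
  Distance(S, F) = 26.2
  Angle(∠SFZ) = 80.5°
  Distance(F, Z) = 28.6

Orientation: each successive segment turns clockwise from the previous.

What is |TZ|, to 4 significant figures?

40.30

H is at the origin; HT runs at -101.1° with length 17.0, so T = (-3.273, -16.68). ∠HTL = 89.6° gives TL at 168.5° from the x-axis; with |TL| = 16.1, L = (-19.05, -13.47). ∠TLC = 72.9° gives LC at 61.40° from the x-axis; with |LC| = 15.8, C = (-11.49, 0.4000). ∠LCS = 38.0° gives CS at -80.60° from the x-axis; with |CS| = 18.7, S = (-8.432, -18.05). ∠CSF = 121.7° gives SF at -138.9° from the x-axis; with |SF| = 26.2, F = (-28.18, -35.27). ∠SFZ = 80.5° gives FZ at 121.6° from the x-axis; with |FZ| = 28.6, Z = (-43.16, -10.91). Then |TZ| = |Z − T| = 40.30.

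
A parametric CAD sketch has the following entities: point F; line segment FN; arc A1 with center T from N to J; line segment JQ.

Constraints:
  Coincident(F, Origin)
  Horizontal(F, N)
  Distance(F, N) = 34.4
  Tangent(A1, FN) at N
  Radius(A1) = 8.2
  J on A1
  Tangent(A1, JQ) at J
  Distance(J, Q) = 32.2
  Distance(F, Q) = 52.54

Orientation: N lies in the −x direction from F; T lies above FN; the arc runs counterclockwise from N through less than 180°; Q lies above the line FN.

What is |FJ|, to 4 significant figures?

28.09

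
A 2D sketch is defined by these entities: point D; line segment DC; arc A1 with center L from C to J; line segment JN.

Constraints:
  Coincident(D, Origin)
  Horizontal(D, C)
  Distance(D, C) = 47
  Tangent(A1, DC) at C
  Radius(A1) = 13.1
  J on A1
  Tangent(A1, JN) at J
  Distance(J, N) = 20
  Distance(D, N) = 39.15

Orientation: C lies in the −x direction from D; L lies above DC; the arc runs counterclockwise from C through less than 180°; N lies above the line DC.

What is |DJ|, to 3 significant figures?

35.7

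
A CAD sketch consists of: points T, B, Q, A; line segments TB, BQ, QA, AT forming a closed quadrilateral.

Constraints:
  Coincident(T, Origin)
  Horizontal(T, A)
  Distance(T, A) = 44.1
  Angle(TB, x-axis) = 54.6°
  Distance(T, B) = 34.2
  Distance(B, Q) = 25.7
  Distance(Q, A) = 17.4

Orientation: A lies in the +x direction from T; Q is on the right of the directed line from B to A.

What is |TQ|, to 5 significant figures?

27.187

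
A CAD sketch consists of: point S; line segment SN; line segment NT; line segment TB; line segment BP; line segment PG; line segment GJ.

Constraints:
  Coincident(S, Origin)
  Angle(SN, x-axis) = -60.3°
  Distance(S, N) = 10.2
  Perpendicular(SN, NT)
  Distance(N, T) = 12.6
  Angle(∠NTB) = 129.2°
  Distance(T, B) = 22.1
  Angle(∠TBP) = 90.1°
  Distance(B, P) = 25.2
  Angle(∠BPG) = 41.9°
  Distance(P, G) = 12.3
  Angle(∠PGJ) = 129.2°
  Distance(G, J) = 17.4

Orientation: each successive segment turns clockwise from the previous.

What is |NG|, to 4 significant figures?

22.76

∠TBP = 90.1° gives BP at 69.00° from the x-axis; with |BP| = 25.2, P = (-17.48, 16.38). ∠BPG = 41.9° gives PG at -69.10° from the x-axis; with |PG| = 12.3, G = (-13.09, 4.889). Then |NG| = |G − N| = 22.76.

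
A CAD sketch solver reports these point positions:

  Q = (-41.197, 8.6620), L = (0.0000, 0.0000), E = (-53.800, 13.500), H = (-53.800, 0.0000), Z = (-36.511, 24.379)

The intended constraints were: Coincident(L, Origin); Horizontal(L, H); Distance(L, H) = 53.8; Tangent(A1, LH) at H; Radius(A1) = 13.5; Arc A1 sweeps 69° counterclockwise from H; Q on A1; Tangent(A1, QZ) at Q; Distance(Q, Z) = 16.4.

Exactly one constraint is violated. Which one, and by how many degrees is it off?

Tangent(A1, QZ) at Q — off by 4.40°.

L = (0.00, 0.00) ✓; L.y = 0.00, H.y = 0.00 ✓; |LH| = 53.80 ✓; ∠(EH, HL) = 90.00° ✓; |EH| = 13.50 ✓; bearing(E→Q) − bearing(E→H) = 69.00° ✓; |EQ| = 13.50 ✓; ∠(EQ, QZ) = 85.60° ✗; |QZ| = 16.40 ✓.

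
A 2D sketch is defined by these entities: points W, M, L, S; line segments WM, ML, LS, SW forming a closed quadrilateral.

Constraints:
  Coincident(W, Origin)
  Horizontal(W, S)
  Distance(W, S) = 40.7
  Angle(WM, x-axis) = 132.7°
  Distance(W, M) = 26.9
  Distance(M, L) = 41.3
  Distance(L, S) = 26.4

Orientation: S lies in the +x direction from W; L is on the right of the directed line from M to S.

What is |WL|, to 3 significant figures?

15.6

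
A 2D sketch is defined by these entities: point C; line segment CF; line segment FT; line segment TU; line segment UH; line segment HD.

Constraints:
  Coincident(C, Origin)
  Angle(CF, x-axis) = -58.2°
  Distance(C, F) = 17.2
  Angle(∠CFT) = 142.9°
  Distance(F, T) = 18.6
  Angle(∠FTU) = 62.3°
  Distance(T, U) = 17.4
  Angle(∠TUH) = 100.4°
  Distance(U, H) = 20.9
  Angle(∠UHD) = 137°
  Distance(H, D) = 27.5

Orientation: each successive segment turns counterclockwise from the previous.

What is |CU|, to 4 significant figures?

24.75

C is at the origin; CF runs at -58.2° with length 17.2, so F = (9.064, -14.62). ∠CFT = 142.9° gives FT at -21.10° from the x-axis; with |FT| = 18.6, T = (26.42, -21.31). ∠FTU = 62.3° gives TU at 96.60° from the x-axis; with |TU| = 17.4, U = (24.42, -4.029). Then |CU| = |U − C| = 24.75.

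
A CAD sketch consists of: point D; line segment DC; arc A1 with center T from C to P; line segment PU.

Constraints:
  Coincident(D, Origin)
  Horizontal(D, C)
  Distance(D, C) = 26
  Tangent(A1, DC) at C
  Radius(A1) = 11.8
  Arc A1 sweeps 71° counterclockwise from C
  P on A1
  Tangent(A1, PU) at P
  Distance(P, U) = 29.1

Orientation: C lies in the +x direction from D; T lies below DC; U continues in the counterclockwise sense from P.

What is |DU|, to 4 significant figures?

35.88

On A1, C sits at bearing 90° from T; a 71° counterclockwise sweep puts P at bearing 161°, so P = T + 11.8·(cos 161°, sin 161°) = (14.84, -7.958). Tangency of A1 to PU means the radius TP is perpendicular to PU, so PU runs along (−sin 161°, cos 161°); with |PU| = 29.1, U = (5.369, -35.47). Then |DU| = |U − D| = 35.88.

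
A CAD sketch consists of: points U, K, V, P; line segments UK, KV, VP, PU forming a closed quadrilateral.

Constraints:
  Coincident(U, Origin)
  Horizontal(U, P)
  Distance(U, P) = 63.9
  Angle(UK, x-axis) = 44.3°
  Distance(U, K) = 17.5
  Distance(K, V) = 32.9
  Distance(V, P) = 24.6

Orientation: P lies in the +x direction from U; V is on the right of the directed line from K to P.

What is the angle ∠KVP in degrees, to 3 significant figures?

133°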